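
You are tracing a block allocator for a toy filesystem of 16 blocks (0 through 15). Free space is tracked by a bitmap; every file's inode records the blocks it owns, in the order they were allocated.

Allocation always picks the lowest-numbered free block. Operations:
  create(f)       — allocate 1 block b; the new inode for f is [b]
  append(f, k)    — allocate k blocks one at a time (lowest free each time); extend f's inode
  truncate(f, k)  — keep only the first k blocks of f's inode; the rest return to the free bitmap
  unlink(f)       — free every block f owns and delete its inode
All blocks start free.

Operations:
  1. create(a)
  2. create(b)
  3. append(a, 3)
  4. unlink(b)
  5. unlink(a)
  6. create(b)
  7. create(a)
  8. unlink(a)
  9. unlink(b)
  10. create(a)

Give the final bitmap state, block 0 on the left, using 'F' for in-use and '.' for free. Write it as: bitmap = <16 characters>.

bitmap = F...............

create(a): bitmap=F............... | a=[0]
create(b): bitmap=FF.............. | a=[0] b=[1]
append(a, 3): bitmap=FFFFF........... | a=[0, 2, 3, 4] b=[1]
unlink(b): bitmap=F.FFF........... | a=[0, 2, 3, 4]
unlink(a): bitmap=................ | 
create(b): bitmap=F............... | b=[0]
create(a): bitmap=FF.............. | a=[1] b=[0]
unlink(a): bitmap=F............... | b=[0]
unlink(b): bitmap=................ | 
create(a): bitmap=F............... | a=[0]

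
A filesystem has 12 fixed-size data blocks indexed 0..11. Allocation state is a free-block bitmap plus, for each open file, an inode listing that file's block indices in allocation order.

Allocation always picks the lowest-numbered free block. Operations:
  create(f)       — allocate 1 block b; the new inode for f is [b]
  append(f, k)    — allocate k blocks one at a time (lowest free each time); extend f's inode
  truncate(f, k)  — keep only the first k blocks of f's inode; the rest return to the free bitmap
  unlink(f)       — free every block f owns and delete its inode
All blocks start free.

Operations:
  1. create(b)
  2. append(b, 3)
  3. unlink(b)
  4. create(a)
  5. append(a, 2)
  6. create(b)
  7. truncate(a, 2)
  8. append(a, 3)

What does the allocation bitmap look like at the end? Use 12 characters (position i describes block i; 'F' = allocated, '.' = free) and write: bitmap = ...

bitmap = FFFFFF......

create(b): bitmap=F........... | b=[0]
append(b, 3): bitmap=FFFF........ | b=[0, 1, 2, 3]
unlink(b): bitmap=............ | 
create(a): bitmap=F........... | a=[0]
append(a, 2): bitmap=FFF......... | a=[0, 1, 2]
create(b): bitmap=FFFF........ | a=[0, 1, 2] b=[3]
truncate(a, 2): bitmap=FF.F........ | a=[0, 1] b=[3]
append(a, 3): bitmap=FFFFFF...... | a=[0, 1, 2, 4, 5] b=[3]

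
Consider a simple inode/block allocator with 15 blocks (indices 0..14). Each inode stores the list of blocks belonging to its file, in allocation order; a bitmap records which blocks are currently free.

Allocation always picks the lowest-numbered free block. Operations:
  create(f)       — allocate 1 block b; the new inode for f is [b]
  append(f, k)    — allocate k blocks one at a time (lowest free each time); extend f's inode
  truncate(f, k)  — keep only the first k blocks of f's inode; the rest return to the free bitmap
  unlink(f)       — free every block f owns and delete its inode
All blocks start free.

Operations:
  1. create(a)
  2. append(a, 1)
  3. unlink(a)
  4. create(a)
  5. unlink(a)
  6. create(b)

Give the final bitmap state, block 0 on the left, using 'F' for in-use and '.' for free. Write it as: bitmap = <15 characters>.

bitmap = F..............

  1. create(a)  ⇒  F..............  {a→[0]}
  2. append(a, 1)  ⇒  FF.............  {a→[0, 1]}
  3. unlink(a)  ⇒  ...............  {}
  4. create(a)  ⇒  F..............  {a→[0]}
  5. unlink(a)  ⇒  ...............  {}
  6. create(b)  ⇒  F..............  {b→[0]}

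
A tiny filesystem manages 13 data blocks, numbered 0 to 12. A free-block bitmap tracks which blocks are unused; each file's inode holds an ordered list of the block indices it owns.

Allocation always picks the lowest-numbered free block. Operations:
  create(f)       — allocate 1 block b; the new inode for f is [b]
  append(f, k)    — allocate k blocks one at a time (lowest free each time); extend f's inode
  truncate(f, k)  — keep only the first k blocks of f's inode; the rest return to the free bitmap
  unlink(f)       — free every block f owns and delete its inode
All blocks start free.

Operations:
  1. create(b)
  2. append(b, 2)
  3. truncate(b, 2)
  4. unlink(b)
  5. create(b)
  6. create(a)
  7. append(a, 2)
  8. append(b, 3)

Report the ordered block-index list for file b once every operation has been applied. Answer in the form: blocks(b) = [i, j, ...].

  1. create(b)  ⇒  F............  {b→[0]}
  2. append(b, 2)  ⇒  FFF..........  {b→[0, 1, 2]}
  3. truncate(b, 2)  ⇒  FF...........  {b→[0, 1]}
  4. unlink(b)  ⇒  .............  {}
  5. create(b)  ⇒  F............  {b→[0]}
  6. create(a)  ⇒  FF...........  {a→[1]; b→[0]}
  7. append(a, 2)  ⇒  FFFF.........  {a→[1, 2, 3]; b→[0]}
  8. append(b, 3)  ⇒  FFFFFFF......  {a→[1, 2, 3]; b→[0, 4, 5, 6]}

blocks(b) = [0, 4, 5, 6]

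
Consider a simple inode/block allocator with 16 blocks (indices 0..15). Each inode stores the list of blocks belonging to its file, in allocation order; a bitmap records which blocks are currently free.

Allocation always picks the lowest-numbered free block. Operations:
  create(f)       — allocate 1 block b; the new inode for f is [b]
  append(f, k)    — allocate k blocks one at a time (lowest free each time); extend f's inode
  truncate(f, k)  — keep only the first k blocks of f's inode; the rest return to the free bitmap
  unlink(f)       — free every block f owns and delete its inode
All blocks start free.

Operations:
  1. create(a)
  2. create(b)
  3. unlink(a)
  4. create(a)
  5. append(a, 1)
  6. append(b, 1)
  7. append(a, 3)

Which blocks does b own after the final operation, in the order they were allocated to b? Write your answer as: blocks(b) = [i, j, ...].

create(a): bitmap=F............... | a=[0]
create(b): bitmap=FF.............. | a=[0] b=[1]
unlink(a): bitmap=.F.............. | b=[1]
create(a): bitmap=FF.............. | a=[0] b=[1]
append(a, 1): bitmap=FFF............. | a=[0, 2] b=[1]
append(b, 1): bitmap=FFFF............ | a=[0, 2] b=[1, 3]
append(a, 3): bitmap=FFFFFFF......... | a=[0, 2, 4, 5, 6] b=[1, 3]

blocks(b) = [1, 3]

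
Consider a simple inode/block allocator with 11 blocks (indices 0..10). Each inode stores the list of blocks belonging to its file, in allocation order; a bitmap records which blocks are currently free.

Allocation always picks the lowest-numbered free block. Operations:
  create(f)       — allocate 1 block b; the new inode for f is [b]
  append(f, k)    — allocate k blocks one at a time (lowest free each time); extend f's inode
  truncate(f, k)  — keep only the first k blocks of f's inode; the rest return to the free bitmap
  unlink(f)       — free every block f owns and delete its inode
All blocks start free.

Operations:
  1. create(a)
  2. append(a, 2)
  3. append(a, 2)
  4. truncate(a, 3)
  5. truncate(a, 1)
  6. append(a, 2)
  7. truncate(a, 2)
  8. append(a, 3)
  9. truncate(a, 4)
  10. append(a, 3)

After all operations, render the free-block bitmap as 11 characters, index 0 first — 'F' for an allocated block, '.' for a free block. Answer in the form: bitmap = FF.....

bitmap = FFFFFFF....

[1] create(a) — a=0 (map F..........)
[2] append(a, 2) — a=0,1,2 (map FFF........)
[3] append(a, 2) — a=0,1,2,3,4 (map FFFFF......)
[4] truncate(a, 3) — a=0,1,2 (map FFF........)
[5] truncate(a, 1) — a=0 (map F..........)
[6] append(a, 2) — a=0,1,2 (map FFF........)
[7] truncate(a, 2) — a=0,1 (map FF.........)
[8] append(a, 3) — a=0,1,2,3,4 (map FFFFF......)
[9] truncate(a, 4) — a=0,1,2,3 (map FFFF.......)
[10] append(a, 3) — a=0,1,2,3,4,5,6 (map FFFFFFF....)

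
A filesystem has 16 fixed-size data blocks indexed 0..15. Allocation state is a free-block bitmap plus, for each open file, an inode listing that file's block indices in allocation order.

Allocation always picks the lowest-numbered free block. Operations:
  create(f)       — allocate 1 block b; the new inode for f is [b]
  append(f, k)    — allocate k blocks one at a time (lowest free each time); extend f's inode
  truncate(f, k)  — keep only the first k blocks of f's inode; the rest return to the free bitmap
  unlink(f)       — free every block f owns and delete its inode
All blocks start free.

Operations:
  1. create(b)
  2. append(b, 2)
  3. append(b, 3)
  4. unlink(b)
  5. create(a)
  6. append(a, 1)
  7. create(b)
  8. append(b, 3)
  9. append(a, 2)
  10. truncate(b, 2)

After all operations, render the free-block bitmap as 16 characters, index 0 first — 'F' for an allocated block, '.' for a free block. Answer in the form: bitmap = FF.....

bitmap = FFFF..FF........

[1] create(b) — b=0 (map F...............)
[2] append(b, 2) — b=0,1,2 (map FFF.............)
[3] append(b, 3) — b=0,1,2,3,4,5 (map FFFFFF..........)
[4] unlink(b) —  (map ................)
[5] create(a) — a=0 (map F...............)
[6] append(a, 1) — a=0,1 (map FF..............)
[7] create(b) — a=0,1 b=2 (map FFF.............)
[8] append(b, 3) — a=0,1 b=2,3,4,5 (map FFFFFF..........)
[9] append(a, 2) — a=0,1,6,7 b=2,3,4,5 (map FFFFFFFF........)
[10] truncate(b, 2) — a=0,1,6,7 b=2,3 (map FFFF..FF........)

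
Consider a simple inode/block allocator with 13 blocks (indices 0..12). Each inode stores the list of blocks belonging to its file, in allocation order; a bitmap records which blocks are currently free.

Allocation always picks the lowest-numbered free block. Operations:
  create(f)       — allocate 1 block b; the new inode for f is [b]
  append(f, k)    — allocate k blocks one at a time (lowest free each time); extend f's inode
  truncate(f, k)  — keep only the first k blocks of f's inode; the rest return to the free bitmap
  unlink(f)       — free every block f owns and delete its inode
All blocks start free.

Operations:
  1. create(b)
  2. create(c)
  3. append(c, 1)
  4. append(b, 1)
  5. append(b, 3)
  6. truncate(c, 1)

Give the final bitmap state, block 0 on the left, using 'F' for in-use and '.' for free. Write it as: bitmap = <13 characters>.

  1. create(b)  ⇒  F............  {b→[0]}
  2. create(c)  ⇒  FF...........  {b→[0]; c→[1]}
  3. append(c, 1)  ⇒  FFF..........  {b→[0]; c→[1, 2]}
  4. append(b, 1)  ⇒  FFFF.........  {b→[0, 3]; c→[1, 2]}
  5. append(b, 3)  ⇒  FFFFFFF......  {b→[0, 3, 4, 5, 6]; c→[1, 2]}
  6. truncate(c, 1)  ⇒  FF.FFFF......  {b→[0, 3, 4, 5, 6]; c→[1]}

bitmap = FF.FFFF......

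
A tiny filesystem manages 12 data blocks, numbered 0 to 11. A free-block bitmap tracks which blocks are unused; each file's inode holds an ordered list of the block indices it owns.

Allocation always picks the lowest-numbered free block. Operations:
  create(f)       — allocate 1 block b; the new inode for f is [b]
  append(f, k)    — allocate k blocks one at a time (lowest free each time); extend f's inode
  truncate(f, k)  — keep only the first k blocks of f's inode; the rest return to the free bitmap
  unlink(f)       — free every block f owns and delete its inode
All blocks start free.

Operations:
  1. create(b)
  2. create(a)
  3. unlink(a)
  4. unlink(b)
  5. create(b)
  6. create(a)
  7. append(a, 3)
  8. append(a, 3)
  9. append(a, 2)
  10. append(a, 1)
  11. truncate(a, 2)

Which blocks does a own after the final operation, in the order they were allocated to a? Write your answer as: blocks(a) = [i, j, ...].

create(b): bitmap=F........... | b=[0]
create(a): bitmap=FF.......... | a=[1] b=[0]
unlink(a): bitmap=F........... | b=[0]
unlink(b): bitmap=............ | 
create(b): bitmap=F........... | b=[0]
create(a): bitmap=FF.......... | a=[1] b=[0]
append(a, 3): bitmap=FFFFF....... | a=[1, 2, 3, 4] b=[0]
append(a, 3): bitmap=FFFFFFFF.... | a=[1, 2, 3, 4, 5, 6, 7] b=[0]
append(a, 2): bitmap=FFFFFFFFFF.. | a=[1, 2, 3, 4, 5, 6, 7, 8, 9] b=[0]
append(a, 1): bitmap=FFFFFFFFFFF. | a=[1, 2, 3, 4, 5, 6, 7, 8, 9, 10] b=[0]
truncate(a, 2): bitmap=FFF......... | a=[1, 2] b=[0]

blocks(a) = [1, 2]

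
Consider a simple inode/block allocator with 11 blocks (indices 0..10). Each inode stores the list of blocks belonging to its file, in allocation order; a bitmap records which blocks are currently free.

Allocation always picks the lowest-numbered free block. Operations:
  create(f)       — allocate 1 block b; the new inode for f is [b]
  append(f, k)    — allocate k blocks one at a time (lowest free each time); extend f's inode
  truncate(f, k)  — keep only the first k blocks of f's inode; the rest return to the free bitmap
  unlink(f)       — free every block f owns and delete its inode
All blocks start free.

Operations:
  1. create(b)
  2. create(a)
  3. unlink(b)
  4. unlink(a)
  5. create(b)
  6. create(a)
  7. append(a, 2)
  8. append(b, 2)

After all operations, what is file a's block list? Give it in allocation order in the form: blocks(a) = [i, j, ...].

blocks(a) = [1, 2, 3]

create(b): bitmap=F.......... | b=[0]
create(a): bitmap=FF......... | a=[1] b=[0]
unlink(b): bitmap=.F......... | a=[1]
unlink(a): bitmap=........... | 
create(b): bitmap=F.......... | b=[0]
create(a): bitmap=FF......... | a=[1] b=[0]
append(a, 2): bitmap=FFFF....... | a=[1, 2, 3] b=[0]
append(b, 2): bitmap=FFFFFF..... | a=[1, 2, 3] b=[0, 4, 5]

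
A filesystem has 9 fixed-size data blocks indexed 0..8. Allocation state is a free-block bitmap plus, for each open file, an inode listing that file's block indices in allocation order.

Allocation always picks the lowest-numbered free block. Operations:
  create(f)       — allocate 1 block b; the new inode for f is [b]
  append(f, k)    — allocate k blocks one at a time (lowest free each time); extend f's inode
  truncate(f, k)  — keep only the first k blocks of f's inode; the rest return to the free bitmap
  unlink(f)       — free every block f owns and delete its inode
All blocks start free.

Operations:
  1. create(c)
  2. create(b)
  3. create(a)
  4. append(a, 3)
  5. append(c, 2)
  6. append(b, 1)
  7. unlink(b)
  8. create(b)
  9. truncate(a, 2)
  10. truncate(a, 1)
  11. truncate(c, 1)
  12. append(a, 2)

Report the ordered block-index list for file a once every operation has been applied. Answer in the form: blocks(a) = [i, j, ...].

[1] create(c) — c=0 (map F........)
[2] create(b) — b=1 c=0 (map FF.......)
[3] create(a) — a=2 b=1 c=0 (map FFF......)
[4] append(a, 3) — a=2,3,4,5 b=1 c=0 (map FFFFFF...)
[5] append(c, 2) — a=2,3,4,5 b=1 c=0,6,7 (map FFFFFFFF.)
[6] append(b, 1) — a=2,3,4,5 b=1,8 c=0,6,7 (map FFFFFFFFF)
[7] unlink(b) — a=2,3,4,5 c=0,6,7 (map F.FFFFFF.)
[8] create(b) — a=2,3,4,5 b=1 c=0,6,7 (map FFFFFFFF.)
[9] truncate(a, 2) — a=2,3 b=1 c=0,6,7 (map FFFF..FF.)
[10] truncate(a, 1) — a=2 b=1 c=0,6,7 (map FFF...FF.)
[11] truncate(c, 1) — a=2 b=1 c=0 (map FFF......)
[12] append(a, 2) — a=2,3,4 b=1 c=0 (map FFFFF....)

blocks(a) = [2, 3, 4]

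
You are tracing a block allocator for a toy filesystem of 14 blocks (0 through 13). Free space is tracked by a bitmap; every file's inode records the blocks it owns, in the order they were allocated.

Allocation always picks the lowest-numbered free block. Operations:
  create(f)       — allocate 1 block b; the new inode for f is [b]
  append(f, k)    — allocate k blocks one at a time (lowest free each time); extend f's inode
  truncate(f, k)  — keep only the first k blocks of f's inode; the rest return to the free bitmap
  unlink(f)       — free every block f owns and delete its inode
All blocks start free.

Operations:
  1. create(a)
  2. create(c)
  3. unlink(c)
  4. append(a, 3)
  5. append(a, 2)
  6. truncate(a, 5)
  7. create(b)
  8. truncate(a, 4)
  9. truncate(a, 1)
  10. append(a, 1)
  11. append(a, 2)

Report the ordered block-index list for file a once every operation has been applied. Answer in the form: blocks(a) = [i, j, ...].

blocks(a) = [0, 1, 2, 3]

[1] create(a) — a=0 (map F.............)
[2] create(c) — a=0 c=1 (map FF............)
[3] unlink(c) — a=0 (map F.............)
[4] append(a, 3) — a=0,1,2,3 (map FFFF..........)
[5] append(a, 2) — a=0,1,2,3,4,5 (map FFFFFF........)
[6] truncate(a, 5) — a=0,1,2,3,4 (map FFFFF.........)
[7] create(b) — a=0,1,2,3,4 b=5 (map FFFFFF........)
[8] truncate(a, 4) — a=0,1,2,3 b=5 (map FFFF.F........)
[9] truncate(a, 1) — a=0 b=5 (map F....F........)
[10] append(a, 1) — a=0,1 b=5 (map FF...F........)
[11] append(a, 2) — a=0,1,2,3 b=5 (map FFFF.F........)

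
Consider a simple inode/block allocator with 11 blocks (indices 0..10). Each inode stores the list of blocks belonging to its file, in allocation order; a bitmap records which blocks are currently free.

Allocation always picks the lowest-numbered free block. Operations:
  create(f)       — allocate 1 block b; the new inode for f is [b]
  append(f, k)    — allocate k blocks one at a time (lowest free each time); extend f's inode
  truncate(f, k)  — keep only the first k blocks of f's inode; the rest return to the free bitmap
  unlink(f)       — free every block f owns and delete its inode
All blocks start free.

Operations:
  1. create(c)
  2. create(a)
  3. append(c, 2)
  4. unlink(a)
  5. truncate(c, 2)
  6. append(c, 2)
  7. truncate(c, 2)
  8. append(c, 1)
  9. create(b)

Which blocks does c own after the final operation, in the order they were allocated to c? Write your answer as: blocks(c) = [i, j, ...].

create(c): bitmap=F.......... | c=[0]
create(a): bitmap=FF......... | a=[1] c=[0]
append(c, 2): bitmap=FFFF....... | a=[1] c=[0, 2, 3]
unlink(a): bitmap=F.FF....... | c=[0, 2, 3]
truncate(c, 2): bitmap=F.F........ | c=[0, 2]
append(c, 2): bitmap=FFFF....... | c=[0, 2, 1, 3]
truncate(c, 2): bitmap=F.F........ | c=[0, 2]
append(c, 1): bitmap=FFF........ | c=[0, 2, 1]
create(b): bitmap=FFFF....... | b=[3] c=[0, 2, 1]

blocks(c) = [0, 2, 1]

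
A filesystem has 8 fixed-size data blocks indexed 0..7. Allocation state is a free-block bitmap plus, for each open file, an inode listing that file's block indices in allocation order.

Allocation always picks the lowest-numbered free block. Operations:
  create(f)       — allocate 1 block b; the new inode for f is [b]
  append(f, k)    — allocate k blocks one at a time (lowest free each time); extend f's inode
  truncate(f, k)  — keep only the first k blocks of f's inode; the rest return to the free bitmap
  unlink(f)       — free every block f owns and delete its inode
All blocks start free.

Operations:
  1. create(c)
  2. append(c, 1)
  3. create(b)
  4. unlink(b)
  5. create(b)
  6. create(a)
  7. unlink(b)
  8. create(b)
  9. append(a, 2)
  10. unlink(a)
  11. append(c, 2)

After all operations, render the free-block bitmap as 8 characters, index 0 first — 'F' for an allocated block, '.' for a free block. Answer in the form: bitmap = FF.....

  1. create(c)  ⇒  F.......  {c→[0]}
  2. append(c, 1)  ⇒  FF......  {c→[0, 1]}
  3. create(b)  ⇒  FFF.....  {b→[2]; c→[0, 1]}
  4. unlink(b)  ⇒  FF......  {c→[0, 1]}
  5. create(b)  ⇒  FFF.....  {b→[2]; c→[0, 1]}
  6. create(a)  ⇒  FFFF....  {a→[3]; b→[2]; c→[0, 1]}
  7. unlink(b)  ⇒  FF.F....  {a→[3]; c→[0, 1]}
  8. create(b)  ⇒  FFFF....  {a→[3]; b→[2]; c→[0, 1]}
  9. append(a, 2)  ⇒  FFFFFF..  {a→[3, 4, 5]; b→[2]; c→[0, 1]}
  10. unlink(a)  ⇒  FFF.....  {b→[2]; c→[0, 1]}
  11. append(c, 2)  ⇒  FFFFF...  {b→[2]; c→[0, 1, 3, 4]}

bitmap = FFFFF...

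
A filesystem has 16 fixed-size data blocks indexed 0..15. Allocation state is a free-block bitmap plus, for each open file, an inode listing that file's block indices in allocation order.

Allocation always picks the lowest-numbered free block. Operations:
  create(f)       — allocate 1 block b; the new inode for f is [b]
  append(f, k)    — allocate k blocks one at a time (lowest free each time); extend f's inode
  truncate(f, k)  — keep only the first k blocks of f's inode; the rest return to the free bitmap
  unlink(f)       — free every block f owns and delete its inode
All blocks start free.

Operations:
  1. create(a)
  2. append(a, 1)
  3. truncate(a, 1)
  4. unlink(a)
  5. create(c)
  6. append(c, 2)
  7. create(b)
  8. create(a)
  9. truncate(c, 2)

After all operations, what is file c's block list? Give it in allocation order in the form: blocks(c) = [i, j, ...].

create(a): bitmap=F............... | a=[0]
append(a, 1): bitmap=FF.............. | a=[0, 1]
truncate(a, 1): bitmap=F............... | a=[0]
unlink(a): bitmap=................ | 
create(c): bitmap=F............... | c=[0]
append(c, 2): bitmap=FFF............. | c=[0, 1, 2]
create(b): bitmap=FFFF............ | b=[3] c=[0, 1, 2]
create(a): bitmap=FFFFF........... | a=[4] b=[3] c=[0, 1, 2]
truncate(c, 2): bitmap=FF.FF........... | a=[4] b=[3] c=[0, 1]

blocks(c) = [0, 1]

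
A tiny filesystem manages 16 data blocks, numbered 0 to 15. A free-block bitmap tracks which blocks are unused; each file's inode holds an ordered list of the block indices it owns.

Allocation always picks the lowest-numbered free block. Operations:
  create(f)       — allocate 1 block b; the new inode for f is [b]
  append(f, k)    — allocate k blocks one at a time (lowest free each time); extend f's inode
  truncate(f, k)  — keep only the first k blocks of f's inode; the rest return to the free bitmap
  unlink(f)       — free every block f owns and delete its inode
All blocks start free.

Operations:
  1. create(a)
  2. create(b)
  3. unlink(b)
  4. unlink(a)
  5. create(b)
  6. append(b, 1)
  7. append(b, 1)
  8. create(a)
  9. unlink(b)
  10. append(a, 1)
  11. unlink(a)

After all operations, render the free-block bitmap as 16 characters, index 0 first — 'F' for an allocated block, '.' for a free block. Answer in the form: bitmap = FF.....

bitmap = ................

[1] create(a) — a=0 (map F...............)
[2] create(b) — a=0 b=1 (map FF..............)
[3] unlink(b) — a=0 (map F...............)
[4] unlink(a) —  (map ................)
[5] create(b) — b=0 (map F...............)
[6] append(b, 1) — b=0,1 (map FF..............)
[7] append(b, 1) — b=0,1,2 (map FFF.............)
[8] create(a) — a=3 b=0,1,2 (map FFFF............)
[9] unlink(b) — a=3 (map ...F............)
[10] append(a, 1) — a=3,0 (map F..F............)
[11] unlink(a) —  (map ................)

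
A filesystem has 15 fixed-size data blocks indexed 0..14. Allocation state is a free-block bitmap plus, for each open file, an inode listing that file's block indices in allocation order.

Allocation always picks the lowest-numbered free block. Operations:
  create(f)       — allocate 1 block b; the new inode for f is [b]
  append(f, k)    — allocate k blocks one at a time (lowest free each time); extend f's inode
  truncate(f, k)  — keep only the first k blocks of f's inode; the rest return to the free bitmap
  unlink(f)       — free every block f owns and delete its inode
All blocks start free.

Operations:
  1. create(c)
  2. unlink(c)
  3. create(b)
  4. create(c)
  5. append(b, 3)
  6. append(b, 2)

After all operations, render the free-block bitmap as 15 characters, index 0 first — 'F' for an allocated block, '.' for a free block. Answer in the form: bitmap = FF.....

bitmap = FFFFFFF........

create(c): bitmap=F.............. | c=[0]
unlink(c): bitmap=............... | 
create(b): bitmap=F.............. | b=[0]
create(c): bitmap=FF............. | b=[0] c=[1]
append(b, 3): bitmap=FFFFF.......... | b=[0, 2, 3, 4] c=[1]
append(b, 2): bitmap=FFFFFFF........ | b=[0, 2, 3, 4, 5, 6] c=[1]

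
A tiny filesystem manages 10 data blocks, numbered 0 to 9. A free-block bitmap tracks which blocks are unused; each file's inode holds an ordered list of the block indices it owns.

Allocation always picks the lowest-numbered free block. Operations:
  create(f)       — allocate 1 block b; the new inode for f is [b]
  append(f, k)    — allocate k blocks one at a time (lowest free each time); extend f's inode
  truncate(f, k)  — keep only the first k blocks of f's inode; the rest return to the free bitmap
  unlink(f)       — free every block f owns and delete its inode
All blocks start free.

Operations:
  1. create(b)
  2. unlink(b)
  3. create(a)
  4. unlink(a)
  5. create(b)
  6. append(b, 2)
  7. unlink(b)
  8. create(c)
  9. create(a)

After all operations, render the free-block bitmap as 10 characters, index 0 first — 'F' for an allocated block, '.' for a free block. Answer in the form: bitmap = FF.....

bitmap = FF........

[1] create(b) — b=0 (map F.........)
[2] unlink(b) —  (map ..........)
[3] create(a) — a=0 (map F.........)
[4] unlink(a) —  (map ..........)
[5] create(b) — b=0 (map F.........)
[6] append(b, 2) — b=0,1,2 (map FFF.......)
[7] unlink(b) —  (map ..........)
[8] create(c) — c=0 (map F.........)
[9] create(a) — a=1 c=0 (map FF........)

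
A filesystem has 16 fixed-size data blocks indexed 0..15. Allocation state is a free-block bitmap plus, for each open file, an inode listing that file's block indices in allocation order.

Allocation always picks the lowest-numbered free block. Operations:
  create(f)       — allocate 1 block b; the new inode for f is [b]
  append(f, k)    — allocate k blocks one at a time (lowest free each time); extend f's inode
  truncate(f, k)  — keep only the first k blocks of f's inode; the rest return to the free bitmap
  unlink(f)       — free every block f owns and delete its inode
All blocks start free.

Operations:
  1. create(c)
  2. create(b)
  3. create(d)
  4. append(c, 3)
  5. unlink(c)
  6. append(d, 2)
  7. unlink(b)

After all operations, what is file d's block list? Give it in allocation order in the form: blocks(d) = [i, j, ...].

create(c): bitmap=F............... | c=[0]
create(b): bitmap=FF.............. | b=[1] c=[0]
create(d): bitmap=FFF............. | b=[1] c=[0] d=[2]
append(c, 3): bitmap=FFFFFF.......... | b=[1] c=[0, 3, 4, 5] d=[2]
unlink(c): bitmap=.FF............. | b=[1] d=[2]
append(d, 2): bitmap=FFFF............ | b=[1] d=[2, 0, 3]
unlink(b): bitmap=F.FF............ | d=[2, 0, 3]

blocks(d) = [2, 0, 3]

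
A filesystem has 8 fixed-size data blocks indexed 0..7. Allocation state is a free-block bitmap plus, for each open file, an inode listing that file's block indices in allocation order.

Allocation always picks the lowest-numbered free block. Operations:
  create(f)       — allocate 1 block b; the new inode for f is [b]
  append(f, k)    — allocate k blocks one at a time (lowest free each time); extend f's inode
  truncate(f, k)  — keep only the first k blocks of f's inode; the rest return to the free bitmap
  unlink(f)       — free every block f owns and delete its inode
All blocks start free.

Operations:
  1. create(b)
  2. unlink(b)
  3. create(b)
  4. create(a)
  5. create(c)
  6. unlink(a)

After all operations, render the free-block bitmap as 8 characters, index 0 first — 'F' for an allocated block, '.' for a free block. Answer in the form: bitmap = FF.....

bitmap = F.F.....

create(b): bitmap=F....... | b=[0]
unlink(b): bitmap=........ | 
create(b): bitmap=F....... | b=[0]
create(a): bitmap=FF...... | a=[1] b=[0]
create(c): bitmap=FFF..... | a=[1] b=[0] c=[2]
unlink(a): bitmap=F.F..... | b=[0] c=[2]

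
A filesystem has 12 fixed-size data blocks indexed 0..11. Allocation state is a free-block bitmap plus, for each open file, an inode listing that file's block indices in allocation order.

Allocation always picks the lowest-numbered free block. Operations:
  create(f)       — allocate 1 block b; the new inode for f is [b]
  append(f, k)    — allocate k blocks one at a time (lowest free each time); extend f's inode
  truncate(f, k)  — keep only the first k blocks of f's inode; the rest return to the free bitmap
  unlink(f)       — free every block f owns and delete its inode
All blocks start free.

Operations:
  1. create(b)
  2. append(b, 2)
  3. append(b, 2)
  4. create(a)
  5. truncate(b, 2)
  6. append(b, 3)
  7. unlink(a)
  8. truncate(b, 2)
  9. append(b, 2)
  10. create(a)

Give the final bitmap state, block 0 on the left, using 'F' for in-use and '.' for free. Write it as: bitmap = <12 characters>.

bitmap = FFFFF.......

[1] create(b) — b=0 (map F...........)
[2] append(b, 2) — b=0,1,2 (map FFF.........)
[3] append(b, 2) — b=0,1,2,3,4 (map FFFFF.......)
[4] create(a) — a=5 b=0,1,2,3,4 (map FFFFFF......)
[5] truncate(b, 2) — a=5 b=0,1 (map FF...F......)
[6] append(b, 3) — a=5 b=0,1,2,3,4 (map FFFFFF......)
[7] unlink(a) — b=0,1,2,3,4 (map FFFFF.......)
[8] truncate(b, 2) — b=0,1 (map FF..........)
[9] append(b, 2) — b=0,1,2,3 (map FFFF........)
[10] create(a) — a=4 b=0,1,2,3 (map FFFFF.......)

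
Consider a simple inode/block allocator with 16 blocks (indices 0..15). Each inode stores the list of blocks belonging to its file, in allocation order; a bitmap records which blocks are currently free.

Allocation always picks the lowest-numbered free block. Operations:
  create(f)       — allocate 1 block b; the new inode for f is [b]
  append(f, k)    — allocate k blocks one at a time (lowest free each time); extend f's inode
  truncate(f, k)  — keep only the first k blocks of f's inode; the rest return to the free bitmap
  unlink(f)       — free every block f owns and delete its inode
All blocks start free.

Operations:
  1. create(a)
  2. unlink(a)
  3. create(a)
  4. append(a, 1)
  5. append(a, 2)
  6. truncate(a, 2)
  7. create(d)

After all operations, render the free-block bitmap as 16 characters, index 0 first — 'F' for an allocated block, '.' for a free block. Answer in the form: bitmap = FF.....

  1. create(a)  ⇒  F...............  {a→[0]}
  2. unlink(a)  ⇒  ................  {}
  3. create(a)  ⇒  F...............  {a→[0]}
  4. append(a, 1)  ⇒  FF..............  {a→[0, 1]}
  5. append(a, 2)  ⇒  FFFF............  {a→[0, 1, 2, 3]}
  6. truncate(a, 2)  ⇒  FF..............  {a→[0, 1]}
  7. create(d)  ⇒  FFF.............  {a→[0, 1]; d→[2]}

bitmap = FFF.............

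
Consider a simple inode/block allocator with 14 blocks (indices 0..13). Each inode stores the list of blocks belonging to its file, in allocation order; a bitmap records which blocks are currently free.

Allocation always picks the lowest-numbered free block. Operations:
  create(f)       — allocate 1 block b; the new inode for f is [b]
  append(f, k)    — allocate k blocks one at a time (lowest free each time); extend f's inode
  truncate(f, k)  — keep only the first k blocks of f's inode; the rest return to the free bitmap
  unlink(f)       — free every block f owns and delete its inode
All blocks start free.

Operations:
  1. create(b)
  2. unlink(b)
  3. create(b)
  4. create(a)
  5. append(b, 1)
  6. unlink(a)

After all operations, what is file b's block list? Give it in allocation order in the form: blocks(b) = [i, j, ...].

blocks(b) = [0, 2]

  1. create(b)  ⇒  F.............  {b→[0]}
  2. unlink(b)  ⇒  ..............  {}
  3. create(b)  ⇒  F.............  {b→[0]}
  4. create(a)  ⇒  FF............  {a→[1]; b→[0]}
  5. append(b, 1)  ⇒  FFF...........  {a→[1]; b→[0, 2]}
  6. unlink(a)  ⇒  F.F...........  {b→[0, 2]}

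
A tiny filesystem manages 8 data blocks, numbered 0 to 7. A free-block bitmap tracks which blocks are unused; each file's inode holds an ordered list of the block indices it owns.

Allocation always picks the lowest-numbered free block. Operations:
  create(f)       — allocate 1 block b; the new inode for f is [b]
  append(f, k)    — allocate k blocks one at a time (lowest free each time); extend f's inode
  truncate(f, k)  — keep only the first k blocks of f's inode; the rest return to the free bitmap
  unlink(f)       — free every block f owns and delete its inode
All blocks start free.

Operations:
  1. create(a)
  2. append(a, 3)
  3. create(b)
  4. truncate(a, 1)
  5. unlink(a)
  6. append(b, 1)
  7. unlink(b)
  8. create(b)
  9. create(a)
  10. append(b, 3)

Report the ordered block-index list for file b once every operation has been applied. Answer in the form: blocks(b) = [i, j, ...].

  1. create(a)  ⇒  F.......  {a→[0]}
  2. append(a, 3)  ⇒  FFFF....  {a→[0, 1, 2, 3]}
  3. create(b)  ⇒  FFFFF...  {a→[0, 1, 2, 3]; b→[4]}
  4. truncate(a, 1)  ⇒  F...F...  {a→[0]; b→[4]}
  5. unlink(a)  ⇒  ....F...  {b→[4]}
  6. append(b, 1)  ⇒  F...F...  {b→[4, 0]}
  7. unlink(b)  ⇒  ........  {}
  8. create(b)  ⇒  F.......  {b→[0]}
  9. create(a)  ⇒  FF......  {a→[1]; b→[0]}
  10. append(b, 3)  ⇒  FFFFF...  {a→[1]; b→[0, 2, 3, 4]}

blocks(b) = [0, 2, 3, 4]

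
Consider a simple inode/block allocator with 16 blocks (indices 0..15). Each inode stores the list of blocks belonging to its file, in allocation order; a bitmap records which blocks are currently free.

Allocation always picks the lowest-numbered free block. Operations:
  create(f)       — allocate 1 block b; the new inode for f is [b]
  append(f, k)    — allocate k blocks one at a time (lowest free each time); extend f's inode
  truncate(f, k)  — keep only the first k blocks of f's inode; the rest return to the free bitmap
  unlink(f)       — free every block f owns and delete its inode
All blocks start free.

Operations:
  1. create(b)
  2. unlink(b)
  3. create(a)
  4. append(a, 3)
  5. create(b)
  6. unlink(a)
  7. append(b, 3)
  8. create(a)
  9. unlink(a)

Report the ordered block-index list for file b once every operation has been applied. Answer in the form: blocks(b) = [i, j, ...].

blocks(b) = [4, 0, 1, 2]

after create(b) → b:[0]  free=[F...............]
after unlink(b) →   free=[................]
after create(a) → a:[0]  free=[F...............]
after append(a, 3) → a:[0, 1, 2, 3]  free=[FFFF............]
after create(b) → a:[0, 1, 2, 3], b:[4]  free=[FFFFF...........]
after unlink(a) → b:[4]  free=[....F...........]
after append(b, 3) → b:[4, 0, 1, 2]  free=[FFF.F...........]
after create(a) → a:[3], b:[4, 0, 1, 2]  free=[FFFFF...........]
after unlink(a) → b:[4, 0, 1, 2]  free=[FFF.F...........]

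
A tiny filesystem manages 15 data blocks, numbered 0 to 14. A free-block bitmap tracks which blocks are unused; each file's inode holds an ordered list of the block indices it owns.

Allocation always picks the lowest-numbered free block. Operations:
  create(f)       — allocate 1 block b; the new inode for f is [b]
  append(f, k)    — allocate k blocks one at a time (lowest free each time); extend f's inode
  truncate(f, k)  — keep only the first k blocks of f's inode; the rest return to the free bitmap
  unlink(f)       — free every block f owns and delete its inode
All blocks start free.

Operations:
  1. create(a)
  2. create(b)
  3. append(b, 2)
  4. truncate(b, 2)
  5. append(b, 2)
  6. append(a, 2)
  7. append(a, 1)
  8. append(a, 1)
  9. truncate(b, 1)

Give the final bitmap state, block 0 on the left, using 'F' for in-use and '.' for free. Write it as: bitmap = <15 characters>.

bitmap = FF...FFFF......

[1] create(a) — a=0 (map F..............)
[2] create(b) — a=0 b=1 (map FF.............)
[3] append(b, 2) — a=0 b=1,2,3 (map FFFF...........)
[4] truncate(b, 2) — a=0 b=1,2 (map FFF............)
[5] append(b, 2) — a=0 b=1,2,3,4 (map FFFFF..........)
[6] append(a, 2) — a=0,5,6 b=1,2,3,4 (map FFFFFFF........)
[7] append(a, 1) — a=0,5,6,7 b=1,2,3,4 (map FFFFFFFF.......)
[8] append(a, 1) — a=0,5,6,7,8 b=1,2,3,4 (map FFFFFFFFF......)
[9] truncate(b, 1) — a=0,5,6,7,8 b=1 (map FF...FFFF......)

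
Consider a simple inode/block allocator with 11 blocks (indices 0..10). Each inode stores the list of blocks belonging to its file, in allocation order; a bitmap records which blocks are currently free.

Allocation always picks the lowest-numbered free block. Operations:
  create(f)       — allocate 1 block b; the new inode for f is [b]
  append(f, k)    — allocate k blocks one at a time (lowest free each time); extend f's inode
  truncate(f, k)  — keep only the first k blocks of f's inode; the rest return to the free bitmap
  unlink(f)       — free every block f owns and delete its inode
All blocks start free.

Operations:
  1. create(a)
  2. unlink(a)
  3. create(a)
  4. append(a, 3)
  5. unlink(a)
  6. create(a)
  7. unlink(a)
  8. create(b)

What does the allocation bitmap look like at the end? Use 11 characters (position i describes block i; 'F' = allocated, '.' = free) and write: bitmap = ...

after create(a) → a:[0]  free=[F..........]
after unlink(a) →   free=[...........]
after create(a) → a:[0]  free=[F..........]
after append(a, 3) → a:[0, 1, 2, 3]  free=[FFFF.......]
after unlink(a) →   free=[...........]
after create(a) → a:[0]  free=[F..........]
after unlink(a) →   free=[...........]
after create(b) → b:[0]  free=[F..........]

bitmap = F..........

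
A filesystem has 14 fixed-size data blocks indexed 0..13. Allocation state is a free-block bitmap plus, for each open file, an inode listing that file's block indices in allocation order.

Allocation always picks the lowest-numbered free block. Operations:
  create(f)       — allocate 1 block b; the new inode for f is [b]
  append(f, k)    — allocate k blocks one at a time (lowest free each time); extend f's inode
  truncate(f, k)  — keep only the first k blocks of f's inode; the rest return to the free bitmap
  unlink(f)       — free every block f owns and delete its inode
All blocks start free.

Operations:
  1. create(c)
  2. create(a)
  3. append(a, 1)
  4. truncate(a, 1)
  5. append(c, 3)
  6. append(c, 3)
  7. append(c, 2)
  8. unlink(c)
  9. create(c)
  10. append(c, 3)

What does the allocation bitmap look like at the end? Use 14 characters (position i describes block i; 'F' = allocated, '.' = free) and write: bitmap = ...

bitmap = FFFFF.........

create(c): bitmap=F............. | c=[0]
create(a): bitmap=FF............ | a=[1] c=[0]
append(a, 1): bitmap=FFF........... | a=[1, 2] c=[0]
truncate(a, 1): bitmap=FF............ | a=[1] c=[0]
append(c, 3): bitmap=FFFFF......... | a=[1] c=[0, 2, 3, 4]
append(c, 3): bitmap=FFFFFFFF...... | a=[1] c=[0, 2, 3, 4, 5, 6, 7]
append(c, 2): bitmap=FFFFFFFFFF.... | a=[1] c=[0, 2, 3, 4, 5, 6, 7, 8, 9]
unlink(c): bitmap=.F............ | a=[1]
create(c): bitmap=FF............ | a=[1] c=[0]
append(c, 3): bitmap=FFFFF......... | a=[1] c=[0, 2, 3, 4]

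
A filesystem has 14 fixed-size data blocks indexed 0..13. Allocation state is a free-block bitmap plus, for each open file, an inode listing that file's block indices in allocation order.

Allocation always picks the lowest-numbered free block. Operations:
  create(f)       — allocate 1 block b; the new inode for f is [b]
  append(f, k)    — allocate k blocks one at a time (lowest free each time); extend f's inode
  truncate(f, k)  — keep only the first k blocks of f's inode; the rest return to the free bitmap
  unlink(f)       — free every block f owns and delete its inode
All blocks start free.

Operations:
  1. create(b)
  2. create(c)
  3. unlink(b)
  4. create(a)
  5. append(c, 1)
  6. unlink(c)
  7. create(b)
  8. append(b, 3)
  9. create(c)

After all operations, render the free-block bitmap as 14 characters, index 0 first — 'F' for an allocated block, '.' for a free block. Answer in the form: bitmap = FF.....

bitmap = FFFFFF........

after create(b) → b:[0]  free=[F.............]
after create(c) → b:[0], c:[1]  free=[FF............]
after unlink(b) → c:[1]  free=[.F............]
after create(a) → a:[0], c:[1]  free=[FF............]
after append(c, 1) → a:[0], c:[1, 2]  free=[FFF...........]
after unlink(c) → a:[0]  free=[F.............]
after create(b) → a:[0], b:[1]  free=[FF............]
after append(b, 3) → a:[0], b:[1, 2, 3, 4]  free=[FFFFF.........]
after create(c) → a:[0], b:[1, 2, 3, 4], c:[5]  free=[FFFFFF........]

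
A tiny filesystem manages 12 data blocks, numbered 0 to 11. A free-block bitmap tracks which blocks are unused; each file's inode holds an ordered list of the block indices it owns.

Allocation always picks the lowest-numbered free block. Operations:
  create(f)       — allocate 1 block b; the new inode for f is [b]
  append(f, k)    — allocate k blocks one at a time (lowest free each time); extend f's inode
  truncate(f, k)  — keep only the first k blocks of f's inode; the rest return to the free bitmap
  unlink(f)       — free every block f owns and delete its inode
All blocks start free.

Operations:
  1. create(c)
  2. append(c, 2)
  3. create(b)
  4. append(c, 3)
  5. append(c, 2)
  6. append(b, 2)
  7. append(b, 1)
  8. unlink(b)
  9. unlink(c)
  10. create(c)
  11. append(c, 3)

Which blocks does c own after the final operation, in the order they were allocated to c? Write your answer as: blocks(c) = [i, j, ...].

blocks(c) = [0, 1, 2, 3]

create(c): bitmap=F........... | c=[0]
append(c, 2): bitmap=FFF......... | c=[0, 1, 2]
create(b): bitmap=FFFF........ | b=[3] c=[0, 1, 2]
append(c, 3): bitmap=FFFFFFF..... | b=[3] c=[0, 1, 2, 4, 5, 6]
append(c, 2): bitmap=FFFFFFFFF... | b=[3] c=[0, 1, 2, 4, 5, 6, 7, 8]
append(b, 2): bitmap=FFFFFFFFFFF. | b=[3, 9, 10] c=[0, 1, 2, 4, 5, 6, 7, 8]
append(b, 1): bitmap=FFFFFFFFFFFF | b=[3, 9, 10, 11] c=[0, 1, 2, 4, 5, 6, 7, 8]
unlink(b): bitmap=FFF.FFFFF... | c=[0, 1, 2, 4, 5, 6, 7, 8]
unlink(c): bitmap=............ | 
create(c): bitmap=F........... | c=[0]
append(c, 3): bitmap=FFFF........ | c=[0, 1, 2, 3]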